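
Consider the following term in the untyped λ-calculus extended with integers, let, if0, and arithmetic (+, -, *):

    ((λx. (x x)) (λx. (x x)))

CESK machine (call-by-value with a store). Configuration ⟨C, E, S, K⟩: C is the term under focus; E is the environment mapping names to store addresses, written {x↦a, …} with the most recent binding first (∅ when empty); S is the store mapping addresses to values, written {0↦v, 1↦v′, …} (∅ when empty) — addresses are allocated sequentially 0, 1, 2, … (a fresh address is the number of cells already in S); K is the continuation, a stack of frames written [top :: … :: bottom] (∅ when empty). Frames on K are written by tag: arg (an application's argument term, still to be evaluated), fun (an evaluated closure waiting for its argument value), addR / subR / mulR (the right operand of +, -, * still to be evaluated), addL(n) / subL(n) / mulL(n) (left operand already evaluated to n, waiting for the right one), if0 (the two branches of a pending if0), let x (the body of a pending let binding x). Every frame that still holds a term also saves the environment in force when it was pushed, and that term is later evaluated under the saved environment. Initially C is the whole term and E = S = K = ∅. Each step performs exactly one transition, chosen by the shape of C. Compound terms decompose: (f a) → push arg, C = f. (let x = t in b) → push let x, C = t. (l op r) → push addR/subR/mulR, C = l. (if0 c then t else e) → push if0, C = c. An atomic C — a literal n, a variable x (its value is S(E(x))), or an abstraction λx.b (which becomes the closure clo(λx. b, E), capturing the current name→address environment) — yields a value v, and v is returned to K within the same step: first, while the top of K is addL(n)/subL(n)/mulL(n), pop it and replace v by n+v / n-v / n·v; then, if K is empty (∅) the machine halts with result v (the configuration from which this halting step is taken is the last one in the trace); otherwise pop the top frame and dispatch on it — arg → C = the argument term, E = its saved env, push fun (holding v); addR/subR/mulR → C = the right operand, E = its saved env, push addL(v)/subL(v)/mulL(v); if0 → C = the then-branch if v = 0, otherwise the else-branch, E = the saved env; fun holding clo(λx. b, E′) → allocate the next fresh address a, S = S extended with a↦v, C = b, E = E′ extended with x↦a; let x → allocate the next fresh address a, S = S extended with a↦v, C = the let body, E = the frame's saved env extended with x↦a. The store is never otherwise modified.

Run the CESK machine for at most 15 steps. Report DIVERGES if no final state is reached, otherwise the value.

step 0: <C=((λx. (x x)) (λx. (x x))), E=∅, S=∅, K=∅>
step 1: <C=(λx. (x x)), E=∅, S=∅, K=[arg]>
step 2: <C=(λx. (x x)), E=∅, S=∅, K=[fun]>
step 3: <C=(x x), E={x↦0}, S={0↦clo(λx. (x x), ∅)}, K=∅>
step 4: <C=x, E={x↦0}, S={0↦clo(λx. (x x), ∅)}, K=[arg]>
step 5: <C=x, E={x↦0}, S={0↦clo(λx. (x x), ∅)}, K=[fun]>
step 6: <C=(x x), E={x↦1}, S={0↦clo(λx. (x x), ∅), 1↦clo(λx. (x x), ∅)}, K=∅>
step 7: <C=x, E={x↦1}, S={0↦clo(λx. (x x), ∅), 1↦clo(λx. (x x), ∅)}, K=[arg]>
step 8: <C=x, E={x↦1}, S={0↦clo(λx. (x x), ∅), 1↦clo(λx. (x x), ∅)}, K=[fun]>
step 9: <C=(x x), E={x↦2}, S={0↦clo(λx. (x x), ∅), 1↦clo(λx. (x x), ∅), 2↦clo(λx. (x x), ∅)}, K=∅>
step 10: <C=x, E={x↦2}, S={0↦clo(λx. (x x), ∅), 1↦clo(λx. (x x), ∅), 2↦clo(λx. (x x), ∅)}, K=[arg]>
step 11: <C=x, E={x↦2}, S={0↦clo(λx. (x x), ∅), 1↦clo(λx. (x x), ∅), 2↦clo(λx. (x x), ∅)}, K=[fun]>
step 12: <C=(x x), E={x↦3}, S={0↦clo(λx. (x x), ∅), 1↦clo(λx. (x x), ∅), 2↦clo(λx. (x x), ∅), 3↦clo(λx. (x x), ∅)}, K=∅>
step 13: <C=x, E={x↦3}, S={0↦clo(λx. (x x), ∅), 1↦clo(λx. (x x), ∅), 2↦clo(λx. (x x), ∅), 3↦clo(λx. (x x), ∅)}, K=[arg]>
step 14: <C=x, E={x↦3}, S={0↦clo(λx. (x x), ∅), 1↦clo(λx. (x x), ∅), 2↦clo(λx. (x x), ∅), 3↦clo(λx. (x x), ∅)}, K=[fun]>
step 15: <C=(x x), E={x↦4}, S={0↦clo(λx. (x x), ∅), 1↦clo(λx. (x x), ∅), 2↦clo(λx. (x x), ∅), 3↦clo(λx. (x x), ∅), 4↦clo(λx. (x x), ∅)}, K=∅>
→ 15 transitions taken and the configuration is still not final: no result within 15 steps

Answer: DIVERGES (no final state within 15 steps)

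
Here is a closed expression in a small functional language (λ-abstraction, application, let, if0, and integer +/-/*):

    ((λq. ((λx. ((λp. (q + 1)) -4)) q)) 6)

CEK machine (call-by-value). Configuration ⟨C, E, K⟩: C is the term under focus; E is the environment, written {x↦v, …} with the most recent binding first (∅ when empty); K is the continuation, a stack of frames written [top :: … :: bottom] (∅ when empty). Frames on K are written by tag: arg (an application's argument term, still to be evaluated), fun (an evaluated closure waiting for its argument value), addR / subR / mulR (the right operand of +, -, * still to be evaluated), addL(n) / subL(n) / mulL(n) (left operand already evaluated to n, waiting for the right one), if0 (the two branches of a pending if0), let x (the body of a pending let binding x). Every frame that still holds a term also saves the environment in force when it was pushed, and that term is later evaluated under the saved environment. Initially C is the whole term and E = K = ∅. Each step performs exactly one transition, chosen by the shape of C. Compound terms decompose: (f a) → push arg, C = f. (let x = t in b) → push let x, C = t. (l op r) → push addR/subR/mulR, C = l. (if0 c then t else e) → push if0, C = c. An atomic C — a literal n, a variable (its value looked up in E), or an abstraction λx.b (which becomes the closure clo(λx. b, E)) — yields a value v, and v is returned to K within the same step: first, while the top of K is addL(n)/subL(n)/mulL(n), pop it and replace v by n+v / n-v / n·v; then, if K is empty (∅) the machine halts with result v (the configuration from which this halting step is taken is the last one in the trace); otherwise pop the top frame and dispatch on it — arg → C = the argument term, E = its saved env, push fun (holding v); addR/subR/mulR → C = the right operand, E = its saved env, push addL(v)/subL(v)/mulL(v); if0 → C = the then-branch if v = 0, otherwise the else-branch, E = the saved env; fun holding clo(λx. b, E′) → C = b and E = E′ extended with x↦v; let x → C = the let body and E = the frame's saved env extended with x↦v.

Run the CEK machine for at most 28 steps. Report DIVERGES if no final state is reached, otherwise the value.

Answer: 7

Derivation:
step 0: [C=((λq. ((λx. ((λp. (q + 1)) -4)) q)) 6) | E=∅ | K=∅]
step 1: [C=(λq. ((λx. ((λp. (q + 1)) -4)) q)) | E=∅ | K=[arg]]
step 2: [C=6 | E=∅ | K=[fun]]
step 3: [C=((λx. ((λp. (q + 1)) -4)) q) | E={q↦6} | K=∅]
step 4: [C=(λx. ((λp. (q + 1)) -4)) | E={q↦6} | K=[arg]]
step 5: [C=q | E={q↦6} | K=[fun]]
step 6: [C=((λp. (q + 1)) -4) | E={x↦6, q↦6} | K=∅]
step 7: [C=(λp. (q + 1)) | E={x↦6, q↦6} | K=[arg]]
step 8: [C=-4 | E={x↦6, q↦6} | K=[fun]]
step 9: [C=(q + 1) | E={p↦-4, x↦6, q↦6} | K=∅]
step 10: [C=q | E={p↦-4, x↦6, q↦6} | K=[addR]]
step 11: [C=1 | E={p↦-4, x↦6, q↦6} | K=[addL(6)]]
→ final value 7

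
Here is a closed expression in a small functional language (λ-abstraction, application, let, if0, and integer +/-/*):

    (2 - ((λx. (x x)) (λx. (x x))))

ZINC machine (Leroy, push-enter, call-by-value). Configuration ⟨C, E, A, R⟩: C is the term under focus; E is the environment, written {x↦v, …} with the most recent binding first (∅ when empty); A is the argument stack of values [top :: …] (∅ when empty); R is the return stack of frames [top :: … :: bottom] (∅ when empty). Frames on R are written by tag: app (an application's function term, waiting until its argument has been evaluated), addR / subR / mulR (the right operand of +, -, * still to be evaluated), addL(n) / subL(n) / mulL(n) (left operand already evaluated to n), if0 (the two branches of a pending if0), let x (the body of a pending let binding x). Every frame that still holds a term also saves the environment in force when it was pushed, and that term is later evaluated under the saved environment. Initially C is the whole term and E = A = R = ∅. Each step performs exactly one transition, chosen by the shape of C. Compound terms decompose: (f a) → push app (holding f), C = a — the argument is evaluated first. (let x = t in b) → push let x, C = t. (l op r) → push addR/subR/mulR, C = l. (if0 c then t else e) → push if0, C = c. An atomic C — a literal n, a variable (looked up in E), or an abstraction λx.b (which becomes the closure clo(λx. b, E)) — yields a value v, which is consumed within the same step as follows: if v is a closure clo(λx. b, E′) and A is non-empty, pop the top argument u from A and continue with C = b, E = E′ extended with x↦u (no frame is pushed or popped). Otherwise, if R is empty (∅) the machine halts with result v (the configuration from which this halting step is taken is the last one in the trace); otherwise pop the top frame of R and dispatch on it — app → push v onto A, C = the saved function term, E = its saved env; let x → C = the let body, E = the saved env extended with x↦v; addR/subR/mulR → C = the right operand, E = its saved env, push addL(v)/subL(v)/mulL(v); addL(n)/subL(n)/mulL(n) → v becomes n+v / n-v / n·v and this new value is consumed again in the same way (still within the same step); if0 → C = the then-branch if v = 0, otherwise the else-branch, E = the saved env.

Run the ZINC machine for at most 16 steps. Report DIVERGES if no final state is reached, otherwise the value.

Answer: DIVERGES (no final state within 16 steps)

Machine steps:
t=0: [C=(2 - ((λx. (x x)) (λx. (x x)))) | E=∅ | A=∅ | R=∅]
t=1: [C=2 | E=∅ | A=∅ | R=[subR]]
t=2: [C=((λx. (x x)) (λx. (x x))) | E=∅ | A=∅ | R=[subL(2)]]
t=3: [C=(λx. (x x)) | E=∅ | A=∅ | R=[app :: subL(2)]]
t=4: [C=(λx. (x x)) | E=∅ | A=[clo(λx. (x x), ∅)] | R=[subL(2)]]
t=5: [C=(x x) | E={x↦clo(λx. (x x), ∅)} | A=∅ | R=[subL(2)]]
t=6: [C=x | E={x↦clo(λx. (x x), ∅)} | A=∅ | R=[app :: subL(2)]]
t=7: [C=x | E={x↦clo(λx. (x x), ∅)} | A=[clo(λx. (x x), ∅)] | R=[subL(2)]]
… configuration repeats with period 3 (steps 5–7 recur indefinitely) …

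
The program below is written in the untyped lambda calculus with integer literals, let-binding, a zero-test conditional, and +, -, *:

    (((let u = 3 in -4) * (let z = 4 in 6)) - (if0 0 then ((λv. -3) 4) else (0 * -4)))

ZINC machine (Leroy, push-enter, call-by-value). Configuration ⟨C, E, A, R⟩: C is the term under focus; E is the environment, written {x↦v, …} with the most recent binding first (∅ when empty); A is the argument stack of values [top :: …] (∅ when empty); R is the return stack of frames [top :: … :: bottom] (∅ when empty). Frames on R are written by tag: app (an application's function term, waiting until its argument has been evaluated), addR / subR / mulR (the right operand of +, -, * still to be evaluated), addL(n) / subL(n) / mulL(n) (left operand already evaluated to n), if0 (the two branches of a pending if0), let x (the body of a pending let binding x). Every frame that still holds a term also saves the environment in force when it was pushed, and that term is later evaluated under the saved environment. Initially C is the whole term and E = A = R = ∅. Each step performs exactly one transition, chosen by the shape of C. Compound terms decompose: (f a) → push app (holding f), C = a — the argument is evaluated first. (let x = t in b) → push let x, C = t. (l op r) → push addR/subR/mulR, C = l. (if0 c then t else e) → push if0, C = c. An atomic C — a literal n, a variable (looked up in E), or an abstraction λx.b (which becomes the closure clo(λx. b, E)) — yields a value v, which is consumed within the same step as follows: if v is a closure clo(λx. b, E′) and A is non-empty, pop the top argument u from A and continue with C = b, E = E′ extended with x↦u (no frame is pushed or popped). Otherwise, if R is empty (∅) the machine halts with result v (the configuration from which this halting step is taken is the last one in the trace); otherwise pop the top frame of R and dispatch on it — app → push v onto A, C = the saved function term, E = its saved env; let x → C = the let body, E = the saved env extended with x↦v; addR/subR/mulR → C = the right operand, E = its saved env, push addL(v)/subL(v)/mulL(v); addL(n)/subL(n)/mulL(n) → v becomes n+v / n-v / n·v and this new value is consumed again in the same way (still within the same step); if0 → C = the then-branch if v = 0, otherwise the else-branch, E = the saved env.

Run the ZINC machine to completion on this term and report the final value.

Answer: -21

Derivation:
0. ⟨C=(((let u = 3 in -4) * (let z = 4 in 6)) - (if0 0 then ((λv. -3) 4) else (0 * -4))); E=∅; A=∅; R=∅⟩
1. ⟨C=((let u = 3 in -4) * (let z = 4 in 6)); E=∅; A=∅; R=[subR]⟩
2. ⟨C=(let u = 3 in -4); E=∅; A=∅; R=[mulR :: subR]⟩
3. ⟨C=3; E=∅; A=∅; R=[let u :: mulR :: subR]⟩
4. ⟨C=-4; E={u↦3}; A=∅; R=[mulR :: subR]⟩
5. ⟨C=(let z = 4 in 6); E=∅; A=∅; R=[mulL(-4) :: subR]⟩
6. ⟨C=4; E=∅; A=∅; R=[let z :: mulL(-4) :: subR]⟩
7. ⟨C=6; E={z↦4}; A=∅; R=[mulL(-4) :: subR]⟩
8. ⟨C=(if0 0 then ((λv. -3) 4) else (0 * -4)); E=∅; A=∅; R=[subL(-24)]⟩
9. ⟨C=0; E=∅; A=∅; R=[if0 :: subL(-24)]⟩
10. ⟨C=((λv. -3) 4); E=∅; A=∅; R=[subL(-24)]⟩
11. ⟨C=4; E=∅; A=∅; R=[app :: subL(-24)]⟩
12. ⟨C=(λv. -3); E=∅; A=[4]; R=[subL(-24)]⟩
13. ⟨C=-3; E={v↦4}; A=∅; R=[subL(-24)]⟩
→ final value -21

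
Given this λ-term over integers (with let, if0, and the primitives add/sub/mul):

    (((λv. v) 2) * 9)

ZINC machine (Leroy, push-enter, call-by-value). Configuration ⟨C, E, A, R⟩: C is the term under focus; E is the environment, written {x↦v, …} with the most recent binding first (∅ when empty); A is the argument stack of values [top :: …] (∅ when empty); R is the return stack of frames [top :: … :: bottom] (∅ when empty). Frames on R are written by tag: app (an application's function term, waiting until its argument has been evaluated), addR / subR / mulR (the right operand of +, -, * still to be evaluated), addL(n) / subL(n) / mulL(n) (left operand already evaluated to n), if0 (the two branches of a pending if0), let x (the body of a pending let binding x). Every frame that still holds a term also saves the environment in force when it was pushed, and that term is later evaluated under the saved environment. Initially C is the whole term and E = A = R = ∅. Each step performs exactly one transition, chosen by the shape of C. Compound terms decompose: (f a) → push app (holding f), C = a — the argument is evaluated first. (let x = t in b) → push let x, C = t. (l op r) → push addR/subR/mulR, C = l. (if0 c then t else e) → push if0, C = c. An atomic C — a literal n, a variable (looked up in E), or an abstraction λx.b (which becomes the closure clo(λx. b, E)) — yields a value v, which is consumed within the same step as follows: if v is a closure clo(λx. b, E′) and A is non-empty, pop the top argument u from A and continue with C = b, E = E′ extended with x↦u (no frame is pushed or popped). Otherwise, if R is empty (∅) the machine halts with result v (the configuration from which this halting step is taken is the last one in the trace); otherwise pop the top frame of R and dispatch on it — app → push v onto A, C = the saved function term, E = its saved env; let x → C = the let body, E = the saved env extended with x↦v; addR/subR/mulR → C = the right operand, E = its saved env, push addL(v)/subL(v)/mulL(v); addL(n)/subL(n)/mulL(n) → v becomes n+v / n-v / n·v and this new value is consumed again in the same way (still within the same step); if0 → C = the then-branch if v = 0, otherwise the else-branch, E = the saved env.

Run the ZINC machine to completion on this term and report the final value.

Answer: 18

Derivation:
0. ⟨C=(((λv. v) 2) * 9); E=∅; A=∅; R=∅⟩
1. ⟨C=((λv. v) 2); E=∅; A=∅; R=[mulR]⟩
2. ⟨C=2; E=∅; A=∅; R=[app :: mulR]⟩
3. ⟨C=(λv. v); E=∅; A=[2]; R=[mulR]⟩
4. ⟨C=v; E={v↦2}; A=∅; R=[mulR]⟩
5. ⟨C=9; E=∅; A=∅; R=[mulL(2)]⟩
→ final value 18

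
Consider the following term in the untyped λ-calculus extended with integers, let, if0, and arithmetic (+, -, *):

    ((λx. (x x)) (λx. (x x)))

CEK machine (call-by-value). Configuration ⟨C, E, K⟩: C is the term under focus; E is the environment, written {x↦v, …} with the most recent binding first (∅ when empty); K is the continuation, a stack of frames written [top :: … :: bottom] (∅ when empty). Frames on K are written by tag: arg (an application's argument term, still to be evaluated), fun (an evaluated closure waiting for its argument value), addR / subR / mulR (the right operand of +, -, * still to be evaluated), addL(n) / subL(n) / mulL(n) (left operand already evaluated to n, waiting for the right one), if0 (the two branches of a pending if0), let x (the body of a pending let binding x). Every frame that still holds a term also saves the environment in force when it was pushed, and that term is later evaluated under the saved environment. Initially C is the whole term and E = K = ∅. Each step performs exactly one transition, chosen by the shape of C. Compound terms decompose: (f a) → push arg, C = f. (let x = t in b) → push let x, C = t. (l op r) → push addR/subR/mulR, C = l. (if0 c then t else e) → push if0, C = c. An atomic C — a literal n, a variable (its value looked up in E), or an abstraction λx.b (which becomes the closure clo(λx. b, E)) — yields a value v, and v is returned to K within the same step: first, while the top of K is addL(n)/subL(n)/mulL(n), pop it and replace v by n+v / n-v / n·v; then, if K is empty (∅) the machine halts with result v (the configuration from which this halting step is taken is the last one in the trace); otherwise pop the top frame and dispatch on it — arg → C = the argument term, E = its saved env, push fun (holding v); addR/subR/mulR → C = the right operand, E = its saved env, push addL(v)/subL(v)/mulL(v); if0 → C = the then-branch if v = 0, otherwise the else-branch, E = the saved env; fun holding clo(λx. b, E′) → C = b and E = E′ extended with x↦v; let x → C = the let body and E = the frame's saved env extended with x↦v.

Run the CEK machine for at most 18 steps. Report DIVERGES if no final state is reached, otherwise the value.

Answer: DIVERGES (no final state within 18 steps)

Machine steps:
0. [C=((λx. (x x)) (λx. (x x))) | E=∅ | K=∅]
1. [C=(λx. (x x)) | E=∅ | K=[arg]]
2. [C=(λx. (x x)) | E=∅ | K=[fun]]
3. [C=(x x) | E={x↦clo(λx. (x x), ∅)} | K=∅]
4. [C=x | E={x↦clo(λx. (x x), ∅)} | K=[arg]]
5. [C=x | E={x↦clo(λx. (x x), ∅)} | K=[fun]]
… configuration repeats with period 3 (steps 3–5 recur indefinitely) …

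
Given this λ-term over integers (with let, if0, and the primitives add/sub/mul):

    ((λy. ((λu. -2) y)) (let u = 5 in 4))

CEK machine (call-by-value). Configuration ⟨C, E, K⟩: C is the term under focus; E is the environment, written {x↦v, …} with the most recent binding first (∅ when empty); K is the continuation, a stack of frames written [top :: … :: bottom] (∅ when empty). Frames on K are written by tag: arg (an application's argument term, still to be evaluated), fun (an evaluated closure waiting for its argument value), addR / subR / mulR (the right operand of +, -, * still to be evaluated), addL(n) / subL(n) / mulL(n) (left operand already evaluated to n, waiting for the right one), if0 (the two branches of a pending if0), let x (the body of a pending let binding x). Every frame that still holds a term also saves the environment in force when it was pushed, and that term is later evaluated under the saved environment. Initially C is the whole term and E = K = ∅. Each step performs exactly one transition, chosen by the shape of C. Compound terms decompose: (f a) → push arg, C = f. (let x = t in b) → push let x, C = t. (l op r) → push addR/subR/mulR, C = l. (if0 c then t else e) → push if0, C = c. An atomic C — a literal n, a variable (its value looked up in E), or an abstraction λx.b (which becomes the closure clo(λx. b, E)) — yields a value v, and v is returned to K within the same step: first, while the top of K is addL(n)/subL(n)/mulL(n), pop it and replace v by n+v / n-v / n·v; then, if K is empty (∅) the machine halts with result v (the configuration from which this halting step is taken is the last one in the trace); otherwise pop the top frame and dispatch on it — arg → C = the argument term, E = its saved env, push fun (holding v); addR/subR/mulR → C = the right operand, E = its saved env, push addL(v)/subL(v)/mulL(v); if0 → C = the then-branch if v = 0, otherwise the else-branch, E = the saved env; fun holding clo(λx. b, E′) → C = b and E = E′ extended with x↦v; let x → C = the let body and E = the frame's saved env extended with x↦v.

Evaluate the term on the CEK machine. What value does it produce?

step 0: ⟨C=((λy. ((λu. -2) y)) (let u = 5 in 4)); E=∅; K=∅⟩
step 1: ⟨C=(λy. ((λu. -2) y)); E=∅; K=[arg]⟩
step 2: ⟨C=(let u = 5 in 4); E=∅; K=[fun]⟩
step 3: ⟨C=5; E=∅; K=[let u :: fun]⟩
step 4: ⟨C=4; E={u↦5}; K=[fun]⟩
step 5: ⟨C=((λu. -2) y); E={y↦4}; K=∅⟩
step 6: ⟨C=(λu. -2); E={y↦4}; K=[arg]⟩
step 7: ⟨C=y; E={y↦4}; K=[fun]⟩
step 8: ⟨C=-2; E={u↦4, y↦4}; K=∅⟩
→ final value -2

Answer: -2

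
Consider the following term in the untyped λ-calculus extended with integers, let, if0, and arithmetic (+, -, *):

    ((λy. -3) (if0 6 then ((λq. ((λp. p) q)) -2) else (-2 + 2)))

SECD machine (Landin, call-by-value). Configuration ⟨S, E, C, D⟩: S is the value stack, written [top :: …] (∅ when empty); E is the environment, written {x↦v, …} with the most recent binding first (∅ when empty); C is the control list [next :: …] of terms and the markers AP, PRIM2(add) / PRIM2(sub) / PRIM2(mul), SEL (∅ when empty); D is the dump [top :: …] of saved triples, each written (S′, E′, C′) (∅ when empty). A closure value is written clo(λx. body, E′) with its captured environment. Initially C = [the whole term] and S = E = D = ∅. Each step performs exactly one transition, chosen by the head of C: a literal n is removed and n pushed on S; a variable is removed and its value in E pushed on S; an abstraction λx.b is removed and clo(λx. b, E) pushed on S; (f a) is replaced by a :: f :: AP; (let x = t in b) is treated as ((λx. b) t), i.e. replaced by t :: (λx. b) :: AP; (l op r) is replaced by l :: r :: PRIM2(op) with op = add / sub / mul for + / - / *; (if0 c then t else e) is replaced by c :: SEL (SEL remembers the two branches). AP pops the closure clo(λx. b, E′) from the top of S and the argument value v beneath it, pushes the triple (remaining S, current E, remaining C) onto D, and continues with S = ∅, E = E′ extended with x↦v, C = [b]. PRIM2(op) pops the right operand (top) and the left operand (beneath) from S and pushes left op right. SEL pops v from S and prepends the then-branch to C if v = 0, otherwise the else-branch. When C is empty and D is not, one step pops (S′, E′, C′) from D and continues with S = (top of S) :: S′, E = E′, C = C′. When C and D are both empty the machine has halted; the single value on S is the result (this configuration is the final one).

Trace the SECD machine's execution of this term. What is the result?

t=0: <S=∅, E=∅, C=[((λy. -3) (if0 6 then ((λq. ((λp. p) q)) -2) else (-2 + 2)))], D=∅>
t=1: <S=∅, E=∅, C=[(if0 6 then ((λq. ((λp. p) q)) -2) else (-2 + 2)) :: (λy. -3) :: AP], D=∅>
t=2: <S=∅, E=∅, C=[6 :: SEL :: (λy. -3) :: AP], D=∅>
t=3: <S=[6], E=∅, C=[SEL :: (λy. -3) :: AP], D=∅>
t=4: <S=∅, E=∅, C=[(-2 + 2) :: (λy. -3) :: AP], D=∅>
t=5: <S=∅, E=∅, C=[-2 :: 2 :: PRIM2(add) :: (λy. -3) :: AP], D=∅>
t=6: <S=[-2], E=∅, C=[2 :: PRIM2(add) :: (λy. -3) :: AP], D=∅>
t=7: <S=[2 :: -2], E=∅, C=[PRIM2(add) :: (λy. -3) :: AP], D=∅>
t=8: <S=[0], E=∅, C=[(λy. -3) :: AP], D=∅>
t=9: <S=[clo(λy. -3, ∅) :: 0], E=∅, C=[AP], D=∅>
t=10: <S=∅, E={y↦0}, C=[-3], D=[(∅, ∅, ∅)]>
t=11: <S=[-3], E={y↦0}, C=∅, D=[(∅, ∅, ∅)]>
t=12: <S=[-3], E=∅, C=∅, D=∅>
→ final value -3

Answer: -3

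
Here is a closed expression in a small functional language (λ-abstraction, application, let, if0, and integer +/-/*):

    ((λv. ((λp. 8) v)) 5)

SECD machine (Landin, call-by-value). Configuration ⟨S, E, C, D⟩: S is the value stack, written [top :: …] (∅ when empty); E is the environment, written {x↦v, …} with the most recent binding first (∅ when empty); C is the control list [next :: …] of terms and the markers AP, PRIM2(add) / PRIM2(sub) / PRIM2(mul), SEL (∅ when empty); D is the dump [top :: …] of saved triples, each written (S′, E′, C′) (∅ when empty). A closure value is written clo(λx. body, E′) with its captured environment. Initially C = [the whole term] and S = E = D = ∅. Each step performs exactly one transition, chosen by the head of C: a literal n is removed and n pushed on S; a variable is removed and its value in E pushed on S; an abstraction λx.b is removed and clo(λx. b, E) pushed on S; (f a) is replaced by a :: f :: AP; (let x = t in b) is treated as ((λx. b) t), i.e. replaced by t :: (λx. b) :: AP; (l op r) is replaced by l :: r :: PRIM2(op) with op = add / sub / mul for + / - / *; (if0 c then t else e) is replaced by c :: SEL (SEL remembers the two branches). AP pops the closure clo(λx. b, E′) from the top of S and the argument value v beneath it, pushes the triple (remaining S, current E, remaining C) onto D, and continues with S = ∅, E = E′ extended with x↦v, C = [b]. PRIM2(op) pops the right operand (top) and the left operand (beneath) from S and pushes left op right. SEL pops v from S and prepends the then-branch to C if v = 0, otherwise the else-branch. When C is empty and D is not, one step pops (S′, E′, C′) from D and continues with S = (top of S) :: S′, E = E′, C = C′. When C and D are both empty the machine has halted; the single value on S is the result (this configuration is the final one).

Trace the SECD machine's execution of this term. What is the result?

Answer: 8

Derivation:
0. [S=∅ | E=∅ | C=[((λv. ((λp. 8) v)) 5)] | D=∅]
1. [S=∅ | E=∅ | C=[5 :: (λv. ((λp. 8) v)) :: AP] | D=∅]
2. [S=[5] | E=∅ | C=[(λv. ((λp. 8) v)) :: AP] | D=∅]
3. [S=[clo(λv. ((λp. 8) v), ∅) :: 5] | E=∅ | C=[AP] | D=∅]
4. [S=∅ | E={v↦5} | C=[((λp. 8) v)] | D=[(∅, ∅, ∅)]]
5. [S=∅ | E={v↦5} | C=[v :: (λp. 8) :: AP] | D=[(∅, ∅, ∅)]]
6. [S=[5] | E={v↦5} | C=[(λp. 8) :: AP] | D=[(∅, ∅, ∅)]]
7. [S=[clo(λp. 8, {v↦5}) :: 5] | E={v↦5} | C=[AP] | D=[(∅, ∅, ∅)]]
8. [S=∅ | E={p↦5, v↦5} | C=[8] | D=[(∅, {v↦5}, ∅) :: (∅, ∅, ∅)]]
9. [S=[8] | E={p↦5, v↦5} | C=∅ | D=[(∅, {v↦5}, ∅) :: (∅, ∅, ∅)]]
10. [S=[8] | E={v↦5} | C=∅ | D=[(∅, ∅, ∅)]]
11. [S=[8] | E=∅ | C=∅ | D=∅]
→ final value 8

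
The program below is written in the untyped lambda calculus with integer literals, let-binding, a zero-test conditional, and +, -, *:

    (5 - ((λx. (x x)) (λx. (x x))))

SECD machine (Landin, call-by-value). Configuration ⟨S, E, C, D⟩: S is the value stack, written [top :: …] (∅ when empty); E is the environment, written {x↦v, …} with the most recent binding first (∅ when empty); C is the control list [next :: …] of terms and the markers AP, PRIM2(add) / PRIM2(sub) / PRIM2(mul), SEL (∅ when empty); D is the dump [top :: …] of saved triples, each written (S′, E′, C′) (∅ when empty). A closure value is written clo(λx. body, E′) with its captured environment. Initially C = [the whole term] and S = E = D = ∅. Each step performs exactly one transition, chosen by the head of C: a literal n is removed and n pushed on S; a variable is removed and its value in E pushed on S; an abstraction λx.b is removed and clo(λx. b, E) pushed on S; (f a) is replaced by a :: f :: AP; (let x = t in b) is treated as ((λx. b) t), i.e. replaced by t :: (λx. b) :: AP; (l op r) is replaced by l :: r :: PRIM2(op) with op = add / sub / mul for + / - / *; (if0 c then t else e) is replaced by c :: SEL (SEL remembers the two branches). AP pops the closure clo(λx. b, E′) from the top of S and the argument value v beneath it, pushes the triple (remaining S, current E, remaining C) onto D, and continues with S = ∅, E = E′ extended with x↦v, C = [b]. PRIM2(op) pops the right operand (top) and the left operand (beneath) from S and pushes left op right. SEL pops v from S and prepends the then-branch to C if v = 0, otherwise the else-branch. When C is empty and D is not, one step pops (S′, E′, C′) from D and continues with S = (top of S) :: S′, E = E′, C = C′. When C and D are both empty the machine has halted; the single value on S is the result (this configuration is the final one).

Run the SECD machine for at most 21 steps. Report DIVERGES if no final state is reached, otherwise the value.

Answer: DIVERGES (no final state within 21 steps)

Machine steps:
t=0: ⟨S=∅; E=∅; C=[(5 - ((λx. (x x)) (λx. (x x))))]; D=∅⟩
t=1: ⟨S=∅; E=∅; C=[5 :: ((λx. (x x)) (λx. (x x))) :: PRIM2(sub)]; D=∅⟩
t=2: ⟨S=[5]; E=∅; C=[((λx. (x x)) (λx. (x x))) :: PRIM2(sub)]; D=∅⟩
t=3: ⟨S=[5]; E=∅; C=[(λx. (x x)) :: (λx. (x x)) :: AP :: PRIM2(sub)]; D=∅⟩
t=4: ⟨S=[clo(λx. (x x), ∅) :: 5]; E=∅; C=[(λx. (x x)) :: AP :: PRIM2(sub)]; D=∅⟩
t=5: ⟨S=[clo(λx. (x x), ∅) :: clo(λx. (x x), ∅) :: 5]; E=∅; C=[AP :: PRIM2(sub)]; D=∅⟩
t=6: ⟨S=∅; E={x↦clo(λx. (x x), ∅)}; C=[(x x)]; D=[([5], ∅, [PRIM2(sub)])]⟩
t=7: ⟨S=∅; E={x↦clo(λx. (x x), ∅)}; C=[x :: x :: AP]; D=[([5], ∅, [PRIM2(sub)])]⟩
t=8: ⟨S=[clo(λx. (x x), ∅)]; E={x↦clo(λx. (x x), ∅)}; C=[x :: AP]; D=[([5], ∅, [PRIM2(sub)])]⟩
t=9: ⟨S=[clo(λx. (x x), ∅) :: clo(λx. (x x), ∅)]; E={x↦clo(λx. (x x), ∅)}; C=[AP]; D=[([5], ∅, [PRIM2(sub)])]⟩
t=10: ⟨S=∅; E={x↦clo(λx. (x x), ∅)}; C=[(x x)]; D=[(∅, {x↦clo(λx. (x x), ∅)}, ∅) :: ([5], ∅, [PRIM2(sub)])]⟩
t=11: ⟨S=∅; E={x↦clo(λx. (x x), ∅)}; C=[x :: x :: AP]; D=[(∅, {x↦clo(λx. (x x), ∅)}, ∅) :: ([5], ∅, [PRIM2(sub)])]⟩
t=12: ⟨S=[clo(λx. (x x), ∅)]; E={x↦clo(λx. (x x), ∅)}; C=[x :: AP]; D=[(∅, {x↦clo(λx. (x x), ∅)}, ∅) :: ([5], ∅, [PRIM2(sub)])]⟩
t=13: ⟨S=[clo(λx. (x x), ∅) :: clo(λx. (x x), ∅)]; E={x↦clo(λx. (x x), ∅)}; C=[AP]; D=[(∅, {x↦clo(λx. (x x), ∅)}, ∅) :: ([5], ∅, [PRIM2(sub)])]⟩
t=14: ⟨S=∅; E={x↦clo(λx. (x x), ∅)}; C=[(x x)]; D=[(∅, {x↦clo(λx. (x x), ∅)}, ∅) :: (∅, {x↦clo(λx. (x x), ∅)}, ∅) :: ([5], ∅, [PRIM2(sub)])]⟩
t=15: ⟨S=∅; E={x↦clo(λx. (x x), ∅)}; C=[x :: x :: AP]; D=[(∅, {x↦clo(λx. (x x), ∅)}, ∅) :: (∅, {x↦clo(λx. (x x), ∅)}, ∅) :: ([5], ∅, [PRIM2(sub)])]⟩
t=16: ⟨S=[clo(λx. (x x), ∅)]; E={x↦clo(λx. (x x), ∅)}; C=[x :: AP]; D=[(∅, {x↦clo(λx. (x x), ∅)}, ∅) :: (∅, {x↦clo(λx. (x x), ∅)}, ∅) :: ([5], ∅, [PRIM2(sub)])]⟩
t=17: ⟨S=[clo(λx. (x x), ∅) :: clo(λx. (x x), ∅)]; E={x↦clo(λx. (x x), ∅)}; C=[AP]; D=[(∅, {x↦clo(λx. (x x), ∅)}, ∅) :: (∅, {x↦clo(λx. (x x), ∅)}, ∅) :: ([5], ∅, [PRIM2(sub)])]⟩
t=18: ⟨S=∅; E={x↦clo(λx. (x x), ∅)}; C=[(x x)]; D=[(∅, {x↦clo(λx. (x x), ∅)}, ∅) :: (∅, {x↦clo(λx. (x x), ∅)}, ∅) :: (∅, {x↦clo(λx. (x x), ∅)}, ∅) :: ([5], ∅, [PRIM2(sub)])]⟩
t=19: ⟨S=∅; E={x↦clo(λx. (x x), ∅)}; C=[x :: x :: AP]; D=[(∅, {x↦clo(λx. (x x), ∅)}, ∅) :: (∅, {x↦clo(λx. (x x), ∅)}, ∅) :: (∅, {x↦clo(λx. (x x), ∅)}, ∅) :: ([5], ∅, [PRIM2(sub)])]⟩
t=20: ⟨S=[clo(λx. (x x), ∅)]; E={x↦clo(λx. (x x), ∅)}; C=[x :: AP]; D=[(∅, {x↦clo(λx. (x x), ∅)}, ∅) :: (∅, {x↦clo(λx. (x x), ∅)}, ∅) :: (∅, {x↦clo(λx. (x x), ∅)}, ∅) :: ([5], ∅, [PRIM2(sub)])]⟩
t=21: ⟨S=[clo(λx. (x x), ∅) :: clo(λx. (x x), ∅)]; E={x↦clo(λx. (x x), ∅)}; C=[AP]; D=[(∅, {x↦clo(λx. (x x), ∅)}, ∅) :: (∅, {x↦clo(λx. (x x), ∅)}, ∅) :: (∅, {x↦clo(λx. (x x), ∅)}, ∅) :: ([5], ∅, [PRIM2(sub)])]⟩
→ 21 transitions taken and the configuration is still not final: no result within 21 steps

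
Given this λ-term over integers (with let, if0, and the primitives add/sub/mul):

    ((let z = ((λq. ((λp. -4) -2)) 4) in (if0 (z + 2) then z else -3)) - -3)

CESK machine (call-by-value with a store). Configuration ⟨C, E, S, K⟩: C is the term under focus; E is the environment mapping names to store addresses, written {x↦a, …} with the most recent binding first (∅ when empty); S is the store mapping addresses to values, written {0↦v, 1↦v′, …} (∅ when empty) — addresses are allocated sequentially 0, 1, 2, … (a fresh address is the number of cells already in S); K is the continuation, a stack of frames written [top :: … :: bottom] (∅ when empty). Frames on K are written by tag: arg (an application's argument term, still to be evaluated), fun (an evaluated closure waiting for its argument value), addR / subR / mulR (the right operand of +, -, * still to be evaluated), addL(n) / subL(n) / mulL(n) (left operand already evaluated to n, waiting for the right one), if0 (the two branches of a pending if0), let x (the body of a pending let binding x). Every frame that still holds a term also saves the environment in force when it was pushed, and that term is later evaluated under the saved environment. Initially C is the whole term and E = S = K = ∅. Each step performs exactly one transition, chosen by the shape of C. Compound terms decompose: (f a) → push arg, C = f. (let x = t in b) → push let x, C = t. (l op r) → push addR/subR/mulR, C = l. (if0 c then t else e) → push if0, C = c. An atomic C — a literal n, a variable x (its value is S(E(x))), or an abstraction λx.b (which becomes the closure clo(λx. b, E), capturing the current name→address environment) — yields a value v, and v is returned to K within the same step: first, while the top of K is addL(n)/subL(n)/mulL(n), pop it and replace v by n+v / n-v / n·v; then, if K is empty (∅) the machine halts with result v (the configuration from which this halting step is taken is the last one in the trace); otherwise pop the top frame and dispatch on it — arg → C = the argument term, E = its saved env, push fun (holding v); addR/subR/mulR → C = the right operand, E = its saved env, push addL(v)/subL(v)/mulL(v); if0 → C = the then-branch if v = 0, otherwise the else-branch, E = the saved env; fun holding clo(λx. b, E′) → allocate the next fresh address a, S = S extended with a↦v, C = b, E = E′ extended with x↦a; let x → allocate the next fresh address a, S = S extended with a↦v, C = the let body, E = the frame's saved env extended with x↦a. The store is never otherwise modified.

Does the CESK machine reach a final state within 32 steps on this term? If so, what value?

t=0: [C=((let z = ((λq. ((λp. -4) -2)) 4) in (if0 (z + 2) then z else -3)) - -3) | E=∅ | S=∅ | K=∅]
t=1: [C=(let z = ((λq. ((λp. -4) -2)) 4) in (if0 (z + 2) then z else -3)) | E=∅ | S=∅ | K=[subR]]
t=2: [C=((λq. ((λp. -4) -2)) 4) | E=∅ | S=∅ | K=[let z :: subR]]
t=3: [C=(λq. ((λp. -4) -2)) | E=∅ | S=∅ | K=[arg :: let z :: subR]]
t=4: [C=4 | E=∅ | S=∅ | K=[fun :: let z :: subR]]
t=5: [C=((λp. -4) -2) | E={q↦0} | S={0↦4} | K=[let z :: subR]]
t=6: [C=(λp. -4) | E={q↦0} | S={0↦4} | K=[arg :: let z :: subR]]
t=7: [C=-2 | E={q↦0} | S={0↦4} | K=[fun :: let z :: subR]]
t=8: [C=-4 | E={p↦1, q↦0} | S={0↦4, 1↦-2} | K=[let z :: subR]]
t=9: [C=(if0 (z + 2) then z else -3) | E={z↦2} | S={0↦4, 1↦-2, 2↦-4} | K=[subR]]
t=10: [C=(z + 2) | E={z↦2} | S={0↦4, 1↦-2, 2↦-4} | K=[if0 :: subR]]
t=11: [C=z | E={z↦2} | S={0↦4, 1↦-2, 2↦-4} | K=[addR :: if0 :: subR]]
t=12: [C=2 | E={z↦2} | S={0↦4, 1↦-2, 2↦-4} | K=[addL(-4) :: if0 :: subR]]
t=13: [C=-3 | E={z↦2} | S={0↦4, 1↦-2, 2↦-4} | K=[subR]]
t=14: [C=-3 | E=∅ | S={0↦4, 1↦-2, 2↦-4} | K=[subL(-3)]]
→ final value 0

Answer: 0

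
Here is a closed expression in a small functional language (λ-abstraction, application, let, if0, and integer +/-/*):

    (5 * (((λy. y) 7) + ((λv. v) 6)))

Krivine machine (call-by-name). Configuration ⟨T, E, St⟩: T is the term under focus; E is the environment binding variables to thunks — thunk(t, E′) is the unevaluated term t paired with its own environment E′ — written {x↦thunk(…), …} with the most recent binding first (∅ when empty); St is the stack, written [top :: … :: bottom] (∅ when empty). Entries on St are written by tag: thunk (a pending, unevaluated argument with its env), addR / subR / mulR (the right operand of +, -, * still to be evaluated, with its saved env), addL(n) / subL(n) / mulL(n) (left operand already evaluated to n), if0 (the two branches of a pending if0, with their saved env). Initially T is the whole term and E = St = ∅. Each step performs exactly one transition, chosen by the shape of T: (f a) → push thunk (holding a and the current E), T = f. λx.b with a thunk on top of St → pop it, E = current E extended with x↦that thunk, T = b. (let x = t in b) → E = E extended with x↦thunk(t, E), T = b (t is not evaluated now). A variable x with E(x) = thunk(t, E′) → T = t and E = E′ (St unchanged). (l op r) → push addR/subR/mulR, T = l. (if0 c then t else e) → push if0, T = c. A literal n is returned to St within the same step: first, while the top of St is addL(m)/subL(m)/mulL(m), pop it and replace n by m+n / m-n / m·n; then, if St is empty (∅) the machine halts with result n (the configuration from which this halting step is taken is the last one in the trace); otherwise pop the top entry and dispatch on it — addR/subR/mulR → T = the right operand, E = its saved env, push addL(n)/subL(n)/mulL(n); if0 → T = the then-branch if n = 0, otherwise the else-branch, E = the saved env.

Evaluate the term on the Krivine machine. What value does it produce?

Answer: 65

Derivation:
0. [T=(5 * (((λy. y) 7) + ((λv. v) 6))) | E=∅ | St=∅]
1. [T=5 | E=∅ | St=[mulR]]
2. [T=(((λy. y) 7) + ((λv. v) 6)) | E=∅ | St=[mulL(5)]]
3. [T=((λy. y) 7) | E=∅ | St=[addR :: mulL(5)]]
4. [T=(λy. y) | E=∅ | St=[thunk :: addR :: mulL(5)]]
5. [T=y | E={y↦thunk(7, ∅)} | St=[addR :: mulL(5)]]
6. [T=7 | E=∅ | St=[addR :: mulL(5)]]
7. [T=((λv. v) 6) | E=∅ | St=[addL(7) :: mulL(5)]]
8. [T=(λv. v) | E=∅ | St=[thunk :: addL(7) :: mulL(5)]]
9. [T=v | E={v↦thunk(6, ∅)} | St=[addL(7) :: mulL(5)]]
10. [T=6 | E=∅ | St=[addL(7) :: mulL(5)]]
→ final value 65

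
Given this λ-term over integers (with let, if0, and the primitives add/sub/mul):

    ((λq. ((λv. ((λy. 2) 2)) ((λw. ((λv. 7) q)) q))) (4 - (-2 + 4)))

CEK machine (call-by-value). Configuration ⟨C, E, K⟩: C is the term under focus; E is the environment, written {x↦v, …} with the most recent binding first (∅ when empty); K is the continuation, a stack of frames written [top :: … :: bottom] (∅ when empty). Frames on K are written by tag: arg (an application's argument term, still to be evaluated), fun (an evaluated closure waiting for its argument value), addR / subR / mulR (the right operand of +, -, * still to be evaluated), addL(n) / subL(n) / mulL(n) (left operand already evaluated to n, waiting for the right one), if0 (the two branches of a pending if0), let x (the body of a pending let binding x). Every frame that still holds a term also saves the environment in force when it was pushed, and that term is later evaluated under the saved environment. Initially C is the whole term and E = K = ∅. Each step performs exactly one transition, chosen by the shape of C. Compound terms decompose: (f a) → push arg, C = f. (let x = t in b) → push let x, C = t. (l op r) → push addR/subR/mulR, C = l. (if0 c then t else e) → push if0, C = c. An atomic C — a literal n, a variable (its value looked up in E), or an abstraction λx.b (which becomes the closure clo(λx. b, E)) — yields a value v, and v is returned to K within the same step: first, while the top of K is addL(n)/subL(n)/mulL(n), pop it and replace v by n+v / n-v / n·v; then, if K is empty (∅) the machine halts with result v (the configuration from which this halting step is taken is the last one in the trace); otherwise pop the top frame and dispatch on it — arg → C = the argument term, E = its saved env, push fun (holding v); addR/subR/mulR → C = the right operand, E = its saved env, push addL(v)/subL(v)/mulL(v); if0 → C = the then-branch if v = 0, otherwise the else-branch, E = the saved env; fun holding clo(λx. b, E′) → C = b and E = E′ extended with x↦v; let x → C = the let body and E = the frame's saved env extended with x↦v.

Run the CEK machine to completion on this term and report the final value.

t=0: ⟨C=((λq. ((λv. ((λy. 2) 2)) ((λw. ((λv. 7) q)) q))) (4 - (-2 + 4))); E=∅; K=∅⟩
t=1: ⟨C=(λq. ((λv. ((λy. 2) 2)) ((λw. ((λv. 7) q)) q))); E=∅; K=[arg]⟩
t=2: ⟨C=(4 - (-2 + 4)); E=∅; K=[fun]⟩
t=3: ⟨C=4; E=∅; K=[subR :: fun]⟩
t=4: ⟨C=(-2 + 4); E=∅; K=[subL(4) :: fun]⟩
t=5: ⟨C=-2; E=∅; K=[addR :: subL(4) :: fun]⟩
t=6: ⟨C=4; E=∅; K=[addL(-2) :: subL(4) :: fun]⟩
t=7: ⟨C=((λv. ((λy. 2) 2)) ((λw. ((λv. 7) q)) q)); E={q↦2}; K=∅⟩
t=8: ⟨C=(λv. ((λy. 2) 2)); E={q↦2}; K=[arg]⟩
t=9: ⟨C=((λw. ((λv. 7) q)) q); E={q↦2}; K=[fun]⟩
t=10: ⟨C=(λw. ((λv. 7) q)); E={q↦2}; K=[arg :: fun]⟩
t=11: ⟨C=q; E={q↦2}; K=[fun :: fun]⟩
t=12: ⟨C=((λv. 7) q); E={w↦2, q↦2}; K=[fun]⟩
t=13: ⟨C=(λv. 7); E={w↦2, q↦2}; K=[arg :: fun]⟩
t=14: ⟨C=q; E={w↦2, q↦2}; K=[fun :: fun]⟩
t=15: ⟨C=7; E={v↦2, w↦2, q↦2}; K=[fun]⟩
t=16: ⟨C=((λy. 2) 2); E={v↦7, q↦2}; K=∅⟩
t=17: ⟨C=(λy. 2); E={v↦7, q↦2}; K=[arg]⟩
t=18: ⟨C=2; E={v↦7, q↦2}; K=[fun]⟩
t=19: ⟨C=2; E={y↦2, v↦7, q↦2}; K=∅⟩
→ final value 2

Answer: 2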